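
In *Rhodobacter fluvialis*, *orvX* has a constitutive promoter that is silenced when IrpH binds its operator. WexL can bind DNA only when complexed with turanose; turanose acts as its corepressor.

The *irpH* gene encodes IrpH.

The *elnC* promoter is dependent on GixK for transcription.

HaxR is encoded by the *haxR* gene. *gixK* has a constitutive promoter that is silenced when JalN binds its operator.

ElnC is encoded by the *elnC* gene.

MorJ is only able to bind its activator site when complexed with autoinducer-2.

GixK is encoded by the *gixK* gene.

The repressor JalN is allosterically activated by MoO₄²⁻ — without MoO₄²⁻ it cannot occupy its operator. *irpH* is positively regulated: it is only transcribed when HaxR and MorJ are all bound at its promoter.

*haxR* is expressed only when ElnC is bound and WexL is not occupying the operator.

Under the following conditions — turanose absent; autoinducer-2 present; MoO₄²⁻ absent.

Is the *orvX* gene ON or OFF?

MoO₄²⁻ is absent, so JalN is inactive.
With no repressor bound, *gixK* is transcribed.
So GixK is produced and active.
No repressor is bound and GixK is active, so *elnC* is transcribed.
So ElnC is produced and active.
Turanose is absent, so WexL is inactive.
No repressor is bound and ElnC is active, so *haxR* is transcribed.
So HaxR is produced and active.
Autoinducer-2 is present, so MorJ is active.
No repressor is bound and HaxR and MorJ are active, so *irpH* is transcribed.
So IrpH is produced and active.
With repressor IrpH bound, *orvX* is not transcribed.

OFF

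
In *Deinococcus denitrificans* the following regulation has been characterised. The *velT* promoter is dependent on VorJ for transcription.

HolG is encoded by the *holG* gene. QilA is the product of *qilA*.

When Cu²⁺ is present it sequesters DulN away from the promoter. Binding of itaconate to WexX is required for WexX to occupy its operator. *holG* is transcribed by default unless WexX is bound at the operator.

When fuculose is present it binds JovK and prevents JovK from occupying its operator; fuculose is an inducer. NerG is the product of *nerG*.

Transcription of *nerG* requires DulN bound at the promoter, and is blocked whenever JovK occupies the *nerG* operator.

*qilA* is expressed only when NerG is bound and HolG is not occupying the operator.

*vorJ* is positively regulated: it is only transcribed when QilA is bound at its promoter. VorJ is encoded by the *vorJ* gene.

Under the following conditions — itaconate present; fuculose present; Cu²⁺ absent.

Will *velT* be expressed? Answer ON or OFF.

ON

Itaconate is present, so WexX is active.
With repressor WexX bound, *holG* is not transcribed.
So HolG is not produced.
Cu²⁺ is absent, so DulN is active.
Fuculose is present, so JovK is inactive.
No repressor is bound and DulN is active, so *nerG* is transcribed.
So NerG is produced and active.
No repressor is bound and NerG is active, so *qilA* is transcribed.
So QilA is produced and active.
No repressor is bound and QilA is active, so *vorJ* is transcribed.
So VorJ is produced and active.
No repressor is bound and VorJ is active, so *velT* is transcribed.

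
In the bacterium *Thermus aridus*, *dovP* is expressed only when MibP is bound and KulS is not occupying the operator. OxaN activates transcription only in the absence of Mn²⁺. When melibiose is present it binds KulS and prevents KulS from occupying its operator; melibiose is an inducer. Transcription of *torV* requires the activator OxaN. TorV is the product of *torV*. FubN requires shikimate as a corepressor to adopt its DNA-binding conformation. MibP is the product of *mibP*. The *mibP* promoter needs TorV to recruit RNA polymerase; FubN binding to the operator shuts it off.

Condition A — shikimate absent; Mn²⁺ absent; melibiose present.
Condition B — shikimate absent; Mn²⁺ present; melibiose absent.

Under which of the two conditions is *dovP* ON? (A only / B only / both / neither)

A only

Condition A:
Shikimate is absent, so FubN is inactive.
Mn²⁺ is absent, so OxaN is active.
No repressor is bound and OxaN is active, so *torV* is transcribed.
So TorV is produced and active.
No repressor is bound and TorV is active, so *mibP* is transcribed.
So MibP is produced and active.
Melibiose is present, so KulS is inactive.
No repressor is bound and MibP is active, so *dovP* is transcribed.
→ *dovP* is ON in A.
Condition B:
Shikimate is absent, so FubN is inactive.
Mn²⁺ is present, so OxaN is inactive.
Required activator OxaN is absent, so *torV* is not transcribed.
So TorV is not produced.
Required activator TorV is absent, so *mibP* is not transcribed.
So MibP is not produced.
Melibiose is absent, so KulS is active.
With repressor KulS bound, *dovP* is not transcribed.
→ *dovP* is OFF in B.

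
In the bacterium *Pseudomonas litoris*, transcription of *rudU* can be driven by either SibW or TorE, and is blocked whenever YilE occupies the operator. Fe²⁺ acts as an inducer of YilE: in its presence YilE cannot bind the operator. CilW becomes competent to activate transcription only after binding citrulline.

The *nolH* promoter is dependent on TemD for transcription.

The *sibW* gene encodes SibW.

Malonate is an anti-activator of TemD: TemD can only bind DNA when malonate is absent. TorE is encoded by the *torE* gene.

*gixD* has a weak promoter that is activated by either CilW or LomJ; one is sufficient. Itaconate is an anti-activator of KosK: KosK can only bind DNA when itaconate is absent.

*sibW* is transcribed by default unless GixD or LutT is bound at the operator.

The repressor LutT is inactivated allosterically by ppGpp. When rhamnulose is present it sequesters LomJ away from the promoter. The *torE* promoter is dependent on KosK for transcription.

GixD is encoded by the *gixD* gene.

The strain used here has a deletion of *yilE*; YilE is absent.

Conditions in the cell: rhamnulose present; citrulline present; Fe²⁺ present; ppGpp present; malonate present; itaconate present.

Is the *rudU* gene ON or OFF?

Citrulline is present, so CilW is active.
Rhamnulose is present, so LomJ is inactive.
Activator CilW is present, so *gixD* is transcribed.
So GixD is produced and active.
ppGpp is present, so LutT is inactive.
With repressor GixD bound, *sibW* is not transcribed.
So SibW is not produced.
Itaconate is present, so KosK is inactive.
Required activator KosK is absent, so *torE* is not transcribed.
So TorE is not produced.
YilE is non-functional in this strain, so it has no effect.
No activator is available at the *rudU* promoter, so *rudU* is not transcribed.

OFF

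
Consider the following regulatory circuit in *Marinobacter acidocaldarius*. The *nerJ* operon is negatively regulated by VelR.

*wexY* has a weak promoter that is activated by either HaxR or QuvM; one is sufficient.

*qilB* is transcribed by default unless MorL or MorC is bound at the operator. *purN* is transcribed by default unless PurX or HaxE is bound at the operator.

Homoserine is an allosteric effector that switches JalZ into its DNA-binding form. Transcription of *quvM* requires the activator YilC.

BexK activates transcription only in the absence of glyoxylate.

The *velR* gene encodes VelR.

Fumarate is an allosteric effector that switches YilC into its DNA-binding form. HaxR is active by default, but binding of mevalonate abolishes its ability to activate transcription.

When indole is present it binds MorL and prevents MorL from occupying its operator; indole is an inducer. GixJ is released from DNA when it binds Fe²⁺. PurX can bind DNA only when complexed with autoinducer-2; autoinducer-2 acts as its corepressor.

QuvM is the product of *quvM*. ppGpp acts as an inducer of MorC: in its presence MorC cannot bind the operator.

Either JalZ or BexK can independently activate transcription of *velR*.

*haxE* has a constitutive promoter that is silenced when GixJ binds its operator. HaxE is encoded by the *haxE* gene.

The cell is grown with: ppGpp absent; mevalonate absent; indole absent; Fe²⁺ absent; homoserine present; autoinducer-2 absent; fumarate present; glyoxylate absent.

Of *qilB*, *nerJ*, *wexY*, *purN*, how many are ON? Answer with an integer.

Indole is absent, so MorL is active.
ppGpp is absent, so MorC is active.
With repressor MorL bound, *qilB* is not transcribed.
→ *qilB* is OFF.
Homoserine is present, so JalZ is active.
Glyoxylate is absent, so BexK is active.
Activator JalZ is present, so *velR* is transcribed.
So VelR is produced and active.
With repressor VelR bound, *nerJ* is not transcribed.
→ *nerJ* is OFF.
Mevalonate is absent, so HaxR is active.
Fumarate is present, so YilC is active.
No repressor is bound and YilC is active, so *quvM* is transcribed.
So QuvM is produced and active.
Activator HaxR is present, so *wexY* is transcribed.
→ *wexY* is ON.
Autoinducer-2 is absent, so PurX is inactive.
Fe²⁺ is absent, so GixJ is active.
With repressor GixJ bound, *haxE* is not transcribed.
So HaxE is not produced.
With no repressor bound, *purN* is transcribed.
→ *purN* is ON.
2 of the 4 genes are transcribed.

2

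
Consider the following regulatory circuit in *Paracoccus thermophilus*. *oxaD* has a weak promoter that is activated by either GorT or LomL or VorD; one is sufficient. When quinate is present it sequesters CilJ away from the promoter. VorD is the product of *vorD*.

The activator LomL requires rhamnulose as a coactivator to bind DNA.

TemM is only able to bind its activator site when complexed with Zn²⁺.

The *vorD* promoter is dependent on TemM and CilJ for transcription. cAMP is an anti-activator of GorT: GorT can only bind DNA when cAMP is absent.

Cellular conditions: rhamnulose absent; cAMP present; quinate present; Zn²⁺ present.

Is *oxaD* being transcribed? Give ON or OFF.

OFF

cAMP is present, so GorT is inactive.
Rhamnulose is absent, so LomL is inactive.
Zn²⁺ is present, so TemM is active.
Quinate is present, so CilJ is inactive.
Required activator CilJ is absent, so *vorD* is not transcribed.
So VorD is not produced.
No activator is available at the *oxaD* promoter, so *oxaD* is not transcribed.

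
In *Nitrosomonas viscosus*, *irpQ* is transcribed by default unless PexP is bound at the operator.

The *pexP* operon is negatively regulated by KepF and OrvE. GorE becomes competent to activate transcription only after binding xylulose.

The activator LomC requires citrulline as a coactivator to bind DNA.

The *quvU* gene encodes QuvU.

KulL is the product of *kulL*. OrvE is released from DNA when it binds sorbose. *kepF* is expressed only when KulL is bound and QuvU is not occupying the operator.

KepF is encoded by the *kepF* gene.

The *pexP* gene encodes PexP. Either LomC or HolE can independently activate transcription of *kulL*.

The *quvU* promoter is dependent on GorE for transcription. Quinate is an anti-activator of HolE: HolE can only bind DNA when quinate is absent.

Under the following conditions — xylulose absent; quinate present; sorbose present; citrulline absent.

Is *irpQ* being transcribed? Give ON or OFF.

Xylulose is absent, so GorE is inactive.
Required activator GorE is absent, so *quvU* is not transcribed.
So QuvU is not produced.
Citrulline is absent, so LomC is inactive.
Quinate is present, so HolE is inactive.
No activator is available at the *kulL* promoter, so *kulL* is not transcribed.
So KulL is not produced.
Required activator KulL is absent, so *kepF* is not transcribed.
So KepF is not produced.
Sorbose is present, so OrvE is inactive.
With no repressor bound, *pexP* is transcribed.
So PexP is produced and active.
With repressor PexP bound, *irpQ* is not transcribed.

OFF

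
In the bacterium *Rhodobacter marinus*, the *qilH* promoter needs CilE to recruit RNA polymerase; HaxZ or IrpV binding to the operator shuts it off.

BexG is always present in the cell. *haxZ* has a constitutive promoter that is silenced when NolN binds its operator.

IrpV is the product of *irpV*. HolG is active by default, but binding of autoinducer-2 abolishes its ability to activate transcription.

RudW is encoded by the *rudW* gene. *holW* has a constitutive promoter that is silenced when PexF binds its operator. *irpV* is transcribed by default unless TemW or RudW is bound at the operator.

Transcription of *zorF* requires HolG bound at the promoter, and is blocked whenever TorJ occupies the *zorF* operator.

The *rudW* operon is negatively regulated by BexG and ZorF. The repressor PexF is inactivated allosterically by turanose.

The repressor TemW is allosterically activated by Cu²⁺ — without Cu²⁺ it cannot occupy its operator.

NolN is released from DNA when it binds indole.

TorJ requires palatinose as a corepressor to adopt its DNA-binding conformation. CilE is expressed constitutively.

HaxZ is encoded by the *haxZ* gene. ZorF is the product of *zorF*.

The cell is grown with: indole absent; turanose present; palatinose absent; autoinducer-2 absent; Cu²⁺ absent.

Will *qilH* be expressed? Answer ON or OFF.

OFF

Indole is absent, so NolN is active.
With repressor NolN bound, *haxZ* is not transcribed.
So HaxZ is not produced.
CilE is produced constitutively and is active.
Cu²⁺ is absent, so TemW is inactive.
BexG is produced constitutively and is active.
Autoinducer-2 is absent, so HolG is active.
Palatinose is absent, so TorJ is inactive.
No repressor is bound and HolG is active, so *zorF* is transcribed.
So ZorF is produced and active.
With repressor BexG bound, *rudW* is not transcribed.
So RudW is not produced.
With no repressor bound, *irpV* is transcribed.
So IrpV is produced and active.
With repressor IrpV bound, *qilH* is not transcribed.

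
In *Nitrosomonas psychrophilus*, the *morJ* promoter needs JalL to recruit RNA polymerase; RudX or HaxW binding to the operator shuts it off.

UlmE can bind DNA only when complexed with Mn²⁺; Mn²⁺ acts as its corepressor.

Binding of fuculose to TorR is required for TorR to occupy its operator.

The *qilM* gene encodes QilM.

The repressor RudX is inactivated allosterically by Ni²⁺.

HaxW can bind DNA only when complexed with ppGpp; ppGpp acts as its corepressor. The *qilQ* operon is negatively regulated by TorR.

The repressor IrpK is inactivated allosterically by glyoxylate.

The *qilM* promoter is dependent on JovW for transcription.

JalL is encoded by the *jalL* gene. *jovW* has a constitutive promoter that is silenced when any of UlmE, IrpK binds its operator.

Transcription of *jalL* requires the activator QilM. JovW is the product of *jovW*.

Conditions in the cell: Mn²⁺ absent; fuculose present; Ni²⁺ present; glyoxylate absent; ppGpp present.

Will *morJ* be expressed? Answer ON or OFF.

Ni²⁺ is present, so RudX is inactive.
Mn²⁺ is absent, so UlmE is inactive.
Glyoxylate is absent, so IrpK is active.
With repressor IrpK bound, *jovW* is not transcribed.
So JovW is not produced.
Required activator JovW is absent, so *qilM* is not transcribed.
So QilM is not produced.
Required activator QilM is absent, so *jalL* is not transcribed.
So JalL is not produced.
ppGpp is present, so HaxW is active.
With repressor HaxW bound, *morJ* is not transcribed.

OFF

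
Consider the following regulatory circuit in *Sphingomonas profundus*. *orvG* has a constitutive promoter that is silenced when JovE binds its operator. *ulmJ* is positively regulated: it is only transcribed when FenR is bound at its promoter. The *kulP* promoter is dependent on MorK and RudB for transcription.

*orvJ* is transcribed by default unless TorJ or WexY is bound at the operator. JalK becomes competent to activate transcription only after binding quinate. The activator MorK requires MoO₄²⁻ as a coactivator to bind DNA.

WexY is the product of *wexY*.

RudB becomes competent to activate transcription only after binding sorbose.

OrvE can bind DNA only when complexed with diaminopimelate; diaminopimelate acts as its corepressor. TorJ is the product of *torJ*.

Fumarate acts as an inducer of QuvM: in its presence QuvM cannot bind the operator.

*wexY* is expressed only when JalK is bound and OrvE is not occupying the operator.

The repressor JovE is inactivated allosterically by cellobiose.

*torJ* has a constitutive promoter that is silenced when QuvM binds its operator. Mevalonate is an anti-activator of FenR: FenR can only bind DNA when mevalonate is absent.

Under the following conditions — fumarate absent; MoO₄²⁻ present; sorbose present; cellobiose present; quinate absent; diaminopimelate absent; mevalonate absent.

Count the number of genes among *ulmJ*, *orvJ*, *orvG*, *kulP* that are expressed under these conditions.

4

Mevalonate is absent, so FenR is active.
No repressor is bound and FenR is active, so *ulmJ* is transcribed.
→ *ulmJ* is ON.
Fumarate is absent, so QuvM is active.
With repressor QuvM bound, *torJ* is not transcribed.
So TorJ is not produced.
Diaminopimelate is absent, so OrvE is inactive.
Quinate is absent, so JalK is inactive.
Required activator JalK is absent, so *wexY* is not transcribed.
So WexY is not produced.
With no repressor bound, *orvJ* is transcribed.
→ *orvJ* is ON.
Cellobiose is present, so JovE is inactive.
With no repressor bound, *orvG* is transcribed.
→ *orvG* is ON.
MoO₄²⁻ is present, so MorK is active.
Sorbose is present, so RudB is active.
No repressor is bound and MorK and RudB are active, so *kulP* is transcribed.
→ *kulP* is ON.
4 of the 4 genes are transcribed.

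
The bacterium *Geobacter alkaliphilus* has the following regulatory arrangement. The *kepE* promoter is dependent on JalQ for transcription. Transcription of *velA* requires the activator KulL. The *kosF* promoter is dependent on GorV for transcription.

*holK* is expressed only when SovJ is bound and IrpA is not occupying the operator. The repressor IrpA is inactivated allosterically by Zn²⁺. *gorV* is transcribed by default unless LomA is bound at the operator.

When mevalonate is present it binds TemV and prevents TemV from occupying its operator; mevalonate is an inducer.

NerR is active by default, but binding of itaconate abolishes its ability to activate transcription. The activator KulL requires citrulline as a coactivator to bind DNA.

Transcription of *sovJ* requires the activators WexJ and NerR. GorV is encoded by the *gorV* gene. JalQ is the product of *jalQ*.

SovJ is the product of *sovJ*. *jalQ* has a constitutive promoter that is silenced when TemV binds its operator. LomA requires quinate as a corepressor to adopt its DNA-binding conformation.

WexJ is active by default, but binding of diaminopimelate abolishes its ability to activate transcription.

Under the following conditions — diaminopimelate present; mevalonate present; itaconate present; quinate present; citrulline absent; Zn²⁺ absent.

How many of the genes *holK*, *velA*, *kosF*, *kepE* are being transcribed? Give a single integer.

1

Zn²⁺ is absent, so IrpA is active.
Diaminopimelate is present, so WexJ is inactive.
Itaconate is present, so NerR is inactive.
Required activator WexJ is absent, so *sovJ* is not transcribed.
So SovJ is not produced.
With repressor IrpA bound, *holK* is not transcribed.
→ *holK* is OFF.
Citrulline is absent, so KulL is inactive.
Required activator KulL is absent, so *velA* is not transcribed.
→ *velA* is OFF.
Quinate is present, so LomA is active.
With repressor LomA bound, *gorV* is not transcribed.
So GorV is not produced.
Required activator GorV is absent, so *kosF* is not transcribed.
→ *kosF* is OFF.
Mevalonate is present, so TemV is inactive.
With no repressor bound, *jalQ* is transcribed.
So JalQ is produced and active.
No repressor is bound and JalQ is active, so *kepE* is transcribed.
→ *kepE* is ON.
1 of the 4 genes is transcribed.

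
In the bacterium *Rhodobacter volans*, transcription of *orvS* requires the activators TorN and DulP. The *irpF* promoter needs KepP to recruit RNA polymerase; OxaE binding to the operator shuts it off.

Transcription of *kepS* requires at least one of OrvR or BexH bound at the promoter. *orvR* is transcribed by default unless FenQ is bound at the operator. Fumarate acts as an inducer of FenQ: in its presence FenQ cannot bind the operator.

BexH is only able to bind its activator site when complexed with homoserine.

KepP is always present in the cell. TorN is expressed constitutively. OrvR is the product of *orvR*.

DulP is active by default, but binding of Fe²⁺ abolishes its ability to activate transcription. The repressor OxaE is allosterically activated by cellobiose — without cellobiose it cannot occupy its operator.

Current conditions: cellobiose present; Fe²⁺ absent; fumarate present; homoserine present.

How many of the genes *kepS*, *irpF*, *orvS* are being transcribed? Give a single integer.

Fumarate is present, so FenQ is inactive.
With no repressor bound, *orvR* is transcribed.
So OrvR is produced and active.
Homoserine is present, so BexH is active.
Activator OrvR is present, so *kepS* is transcribed.
→ *kepS* is ON.
KepP is produced constitutively and is active.
Cellobiose is present, so OxaE is active.
With repressor OxaE bound, *irpF* is not transcribed.
→ *irpF* is OFF.
TorN is produced constitutively and is active.
Fe²⁺ is absent, so DulP is active.
No repressor is bound and TorN and DulP are active, so *orvS* is transcribed.
→ *orvS* is ON.
2 of the 3 genes are transcribed.

2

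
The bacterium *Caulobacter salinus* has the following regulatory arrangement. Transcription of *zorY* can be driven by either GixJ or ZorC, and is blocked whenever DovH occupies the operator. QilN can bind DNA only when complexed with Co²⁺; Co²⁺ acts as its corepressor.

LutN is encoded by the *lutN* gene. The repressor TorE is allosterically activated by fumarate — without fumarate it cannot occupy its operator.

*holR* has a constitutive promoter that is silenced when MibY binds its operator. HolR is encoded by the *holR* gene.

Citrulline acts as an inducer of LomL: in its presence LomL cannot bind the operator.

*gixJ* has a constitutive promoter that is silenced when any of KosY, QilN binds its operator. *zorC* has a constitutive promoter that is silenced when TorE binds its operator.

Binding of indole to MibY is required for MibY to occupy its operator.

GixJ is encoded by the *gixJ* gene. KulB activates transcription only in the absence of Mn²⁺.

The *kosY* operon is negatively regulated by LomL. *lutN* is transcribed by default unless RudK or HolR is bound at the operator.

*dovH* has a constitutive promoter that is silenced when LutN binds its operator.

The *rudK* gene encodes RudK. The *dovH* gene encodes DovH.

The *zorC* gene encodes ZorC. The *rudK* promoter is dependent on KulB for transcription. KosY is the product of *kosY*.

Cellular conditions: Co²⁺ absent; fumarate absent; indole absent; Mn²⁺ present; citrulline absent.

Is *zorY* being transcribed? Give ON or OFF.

OFF

Citrulline is absent, so LomL is active.
With repressor LomL bound, *kosY* is not transcribed.
So KosY is not produced.
Co²⁺ is absent, so QilN is inactive.
With no repressor bound, *gixJ* is transcribed.
So GixJ is produced and active.
Mn²⁺ is present, so KulB is inactive.
Required activator KulB is absent, so *rudK* is not transcribed.
So RudK is not produced.
Indole is absent, so MibY is inactive.
With no repressor bound, *holR* is transcribed.
So HolR is produced and active.
With repressor HolR bound, *lutN* is not transcribed.
So LutN is not produced.
With no repressor bound, *dovH* is transcribed.
So DovH is produced and active.
Fumarate is absent, so TorE is inactive.
With no repressor bound, *zorC* is transcribed.
So ZorC is produced and active.
With repressor DovH bound, *zorY* is not transcribed.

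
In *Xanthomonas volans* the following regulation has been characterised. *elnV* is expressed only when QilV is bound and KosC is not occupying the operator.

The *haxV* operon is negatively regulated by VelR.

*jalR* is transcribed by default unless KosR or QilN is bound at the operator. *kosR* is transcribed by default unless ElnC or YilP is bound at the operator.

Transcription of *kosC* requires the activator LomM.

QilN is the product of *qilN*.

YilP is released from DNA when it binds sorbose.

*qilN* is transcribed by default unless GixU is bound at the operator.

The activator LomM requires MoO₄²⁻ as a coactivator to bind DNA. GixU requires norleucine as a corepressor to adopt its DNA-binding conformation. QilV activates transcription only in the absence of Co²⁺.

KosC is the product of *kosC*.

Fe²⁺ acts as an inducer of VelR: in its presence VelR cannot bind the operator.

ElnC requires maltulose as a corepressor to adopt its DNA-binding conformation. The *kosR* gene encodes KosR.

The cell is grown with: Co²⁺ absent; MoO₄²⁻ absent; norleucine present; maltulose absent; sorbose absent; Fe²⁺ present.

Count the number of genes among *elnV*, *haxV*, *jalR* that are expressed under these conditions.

3

Co²⁺ is absent, so QilV is active.
MoO₄²⁻ is absent, so LomM is inactive.
Required activator LomM is absent, so *kosC* is not transcribed.
So KosC is not produced.
No repressor is bound and QilV is active, so *elnV* is transcribed.
→ *elnV* is ON.
Fe²⁺ is present, so VelR is inactive.
With no repressor bound, *haxV* is transcribed.
→ *haxV* is ON.
Maltulose is absent, so ElnC is inactive.
Sorbose is absent, so YilP is active.
With repressor YilP bound, *kosR* is not transcribed.
So KosR is not produced.
Norleucine is present, so GixU is active.
With repressor GixU bound, *qilN* is not transcribed.
So QilN is not produced.
With no repressor bound, *jalR* is transcribed.
→ *jalR* is ON.
3 of the 3 genes are transcribed.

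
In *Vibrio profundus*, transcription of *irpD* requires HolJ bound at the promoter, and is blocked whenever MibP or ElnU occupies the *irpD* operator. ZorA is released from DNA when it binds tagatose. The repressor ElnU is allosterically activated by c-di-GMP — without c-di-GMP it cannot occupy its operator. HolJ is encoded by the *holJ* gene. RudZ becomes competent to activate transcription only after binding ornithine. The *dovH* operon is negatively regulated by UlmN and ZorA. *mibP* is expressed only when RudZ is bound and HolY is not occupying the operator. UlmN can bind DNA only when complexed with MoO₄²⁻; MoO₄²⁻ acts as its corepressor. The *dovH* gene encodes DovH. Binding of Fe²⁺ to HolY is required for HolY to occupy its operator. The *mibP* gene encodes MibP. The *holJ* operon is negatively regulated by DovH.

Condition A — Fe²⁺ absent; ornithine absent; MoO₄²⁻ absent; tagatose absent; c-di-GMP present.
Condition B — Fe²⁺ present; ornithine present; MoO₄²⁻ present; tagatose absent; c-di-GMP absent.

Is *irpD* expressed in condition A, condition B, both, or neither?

Condition A:
Fe²⁺ is absent, so HolY is inactive.
Ornithine is absent, so RudZ is inactive.
Required activator RudZ is absent, so *mibP* is not transcribed.
So MibP is not produced.
MoO₄²⁻ is absent, so UlmN is inactive.
Tagatose is absent, so ZorA is active.
With repressor ZorA bound, *dovH* is not transcribed.
So DovH is not produced.
With no repressor bound, *holJ* is transcribed.
So HolJ is produced and active.
c-di-GMP is present, so ElnU is active.
With repressor ElnU bound, *irpD* is not transcribed.
→ *irpD* is OFF in A.
Condition B:
Fe²⁺ is present, so HolY is active.
Ornithine is present, so RudZ is active.
With repressor HolY bound, *mibP* is not transcribed.
So MibP is not produced.
MoO₄²⁻ is present, so UlmN is active.
Tagatose is absent, so ZorA is active.
With repressor UlmN bound, *dovH* is not transcribed.
So DovH is not produced.
With no repressor bound, *holJ* is transcribed.
So HolJ is produced and active.
c-di-GMP is absent, so ElnU is inactive.
No repressor is bound and HolJ is active, so *irpD* is transcribed.
→ *irpD* is ON in B.

B only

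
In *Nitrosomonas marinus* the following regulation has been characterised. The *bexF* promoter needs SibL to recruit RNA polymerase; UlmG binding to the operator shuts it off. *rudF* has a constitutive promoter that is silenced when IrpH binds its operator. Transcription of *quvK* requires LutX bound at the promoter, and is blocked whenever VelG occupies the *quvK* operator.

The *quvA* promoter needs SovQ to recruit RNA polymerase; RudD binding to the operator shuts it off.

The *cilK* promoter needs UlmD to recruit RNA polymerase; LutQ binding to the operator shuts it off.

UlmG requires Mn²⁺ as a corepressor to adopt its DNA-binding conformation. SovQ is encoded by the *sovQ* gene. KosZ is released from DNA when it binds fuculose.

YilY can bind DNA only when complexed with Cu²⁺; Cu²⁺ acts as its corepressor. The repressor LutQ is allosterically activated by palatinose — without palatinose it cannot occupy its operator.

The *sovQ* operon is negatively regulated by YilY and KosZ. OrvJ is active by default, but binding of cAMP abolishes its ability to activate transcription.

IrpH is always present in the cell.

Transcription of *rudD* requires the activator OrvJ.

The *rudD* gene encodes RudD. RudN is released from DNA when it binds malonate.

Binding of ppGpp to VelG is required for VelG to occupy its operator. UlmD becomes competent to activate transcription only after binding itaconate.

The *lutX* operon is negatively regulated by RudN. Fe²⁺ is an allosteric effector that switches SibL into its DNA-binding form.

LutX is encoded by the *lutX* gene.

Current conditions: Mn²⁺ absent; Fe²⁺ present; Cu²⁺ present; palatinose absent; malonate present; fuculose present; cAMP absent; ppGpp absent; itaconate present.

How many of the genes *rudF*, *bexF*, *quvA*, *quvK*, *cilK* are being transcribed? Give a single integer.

IrpH is produced constitutively and is active.
With repressor IrpH bound, *rudF* is not transcribed.
→ *rudF* is OFF.
Fe²⁺ is present, so SibL is active.
Mn²⁺ is absent, so UlmG is inactive.
No repressor is bound and SibL is active, so *bexF* is transcribed.
→ *bexF* is ON.
Cu²⁺ is present, so YilY is active.
Fuculose is present, so KosZ is inactive.
With repressor YilY bound, *sovQ* is not transcribed.
So SovQ is not produced.
cAMP is absent, so OrvJ is active.
No repressor is bound and OrvJ is active, so *rudD* is transcribed.
So RudD is produced and active.
With repressor RudD bound, *quvA* is not transcribed.
→ *quvA* is OFF.
ppGpp is absent, so VelG is inactive.
Malonate is present, so RudN is inactive.
With no repressor bound, *lutX* is transcribed.
So LutX is produced and active.
No repressor is bound and LutX is active, so *quvK* is transcribed.
→ *quvK* is ON.
Itaconate is present, so UlmD is active.
Palatinose is absent, so LutQ is inactive.
No repressor is bound and UlmD is active, so *cilK* is transcribed.
→ *cilK* is ON.
3 of the 5 genes are transcribed.

3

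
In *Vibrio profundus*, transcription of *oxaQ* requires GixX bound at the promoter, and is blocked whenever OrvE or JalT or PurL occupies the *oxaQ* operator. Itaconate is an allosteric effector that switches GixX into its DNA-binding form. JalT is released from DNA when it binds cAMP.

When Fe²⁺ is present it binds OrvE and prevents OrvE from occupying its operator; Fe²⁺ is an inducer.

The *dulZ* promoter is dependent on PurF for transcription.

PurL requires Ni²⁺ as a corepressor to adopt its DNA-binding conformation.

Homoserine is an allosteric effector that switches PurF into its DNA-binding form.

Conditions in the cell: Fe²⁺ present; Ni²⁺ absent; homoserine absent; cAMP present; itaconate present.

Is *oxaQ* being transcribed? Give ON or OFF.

Itaconate is present, so GixX is active.
Fe²⁺ is present, so OrvE is inactive.
cAMP is present, so JalT is inactive.
Ni²⁺ is absent, so PurL is inactive.
No repressor is bound and GixX is active, so *oxaQ* is transcribed.

ON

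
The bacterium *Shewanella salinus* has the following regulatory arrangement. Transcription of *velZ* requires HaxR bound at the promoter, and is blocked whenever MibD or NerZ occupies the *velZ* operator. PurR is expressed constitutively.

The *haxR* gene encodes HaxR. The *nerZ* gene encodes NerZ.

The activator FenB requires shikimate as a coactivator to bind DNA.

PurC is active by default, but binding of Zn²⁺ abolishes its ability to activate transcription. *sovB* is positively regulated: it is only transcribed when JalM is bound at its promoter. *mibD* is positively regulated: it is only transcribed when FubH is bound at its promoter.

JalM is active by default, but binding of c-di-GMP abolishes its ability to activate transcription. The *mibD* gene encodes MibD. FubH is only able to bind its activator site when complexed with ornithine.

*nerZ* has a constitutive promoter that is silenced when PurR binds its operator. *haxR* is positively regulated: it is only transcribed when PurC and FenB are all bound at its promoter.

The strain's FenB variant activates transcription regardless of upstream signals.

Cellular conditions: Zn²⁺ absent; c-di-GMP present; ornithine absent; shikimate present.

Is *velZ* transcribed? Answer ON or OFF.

ON

Ornithine is absent, so FubH is inactive.
Required activator FubH is absent, so *mibD* is not transcribed.
So MibD is not produced.
Zn²⁺ is absent, so PurC is active.
FenB is constitutively active in this strain.
No repressor is bound and PurC and FenB are active, so *haxR* is transcribed.
So HaxR is produced and active.
PurR is produced constitutively and is active.
With repressor PurR bound, *nerZ* is not transcribed.
So NerZ is not produced.
No repressor is bound and HaxR is active, so *velZ* is transcribed.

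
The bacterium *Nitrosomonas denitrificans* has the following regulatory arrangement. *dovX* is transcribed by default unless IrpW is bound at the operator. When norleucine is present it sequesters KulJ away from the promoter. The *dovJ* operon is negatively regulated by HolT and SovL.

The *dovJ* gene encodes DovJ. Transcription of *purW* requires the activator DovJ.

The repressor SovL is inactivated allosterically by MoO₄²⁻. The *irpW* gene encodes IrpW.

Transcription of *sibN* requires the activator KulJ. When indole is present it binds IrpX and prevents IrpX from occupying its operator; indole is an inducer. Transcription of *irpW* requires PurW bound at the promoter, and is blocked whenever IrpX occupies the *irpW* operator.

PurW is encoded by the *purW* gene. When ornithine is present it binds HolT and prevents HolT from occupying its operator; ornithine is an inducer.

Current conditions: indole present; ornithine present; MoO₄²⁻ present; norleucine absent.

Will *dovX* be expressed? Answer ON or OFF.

Ornithine is present, so HolT is inactive.
MoO₄²⁻ is present, so SovL is inactive.
With no repressor bound, *dovJ* is transcribed.
So DovJ is produced and active.
No repressor is bound and DovJ is active, so *purW* is transcribed.
So PurW is produced and active.
Indole is present, so IrpX is inactive.
No repressor is bound and PurW is active, so *irpW* is transcribed.
So IrpW is produced and active.
With repressor IrpW bound, *dovX* is not transcribed.

OFF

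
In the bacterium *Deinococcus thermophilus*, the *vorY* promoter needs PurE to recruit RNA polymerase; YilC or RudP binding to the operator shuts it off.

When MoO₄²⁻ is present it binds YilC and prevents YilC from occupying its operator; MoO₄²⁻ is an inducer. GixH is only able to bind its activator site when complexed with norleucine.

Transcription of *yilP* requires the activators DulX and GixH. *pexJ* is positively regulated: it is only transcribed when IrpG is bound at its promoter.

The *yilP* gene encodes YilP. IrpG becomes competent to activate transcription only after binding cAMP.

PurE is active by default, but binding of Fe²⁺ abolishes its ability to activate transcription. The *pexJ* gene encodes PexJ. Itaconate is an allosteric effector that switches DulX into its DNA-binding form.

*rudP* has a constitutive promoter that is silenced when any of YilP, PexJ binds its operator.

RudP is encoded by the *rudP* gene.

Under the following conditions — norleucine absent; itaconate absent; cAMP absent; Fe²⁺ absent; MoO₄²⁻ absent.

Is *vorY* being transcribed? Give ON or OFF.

MoO₄²⁻ is absent, so YilC is active.
Itaconate is absent, so DulX is inactive.
Norleucine is absent, so GixH is inactive.
Required activator DulX is absent, so *yilP* is not transcribed.
So YilP is not produced.
cAMP is absent, so IrpG is inactive.
Required activator IrpG is absent, so *pexJ* is not transcribed.
So PexJ is not produced.
With no repressor bound, *rudP* is transcribed.
So RudP is produced and active.
Fe²⁺ is absent, so PurE is active.
With repressor YilC bound, *vorY* is not transcribed.

OFF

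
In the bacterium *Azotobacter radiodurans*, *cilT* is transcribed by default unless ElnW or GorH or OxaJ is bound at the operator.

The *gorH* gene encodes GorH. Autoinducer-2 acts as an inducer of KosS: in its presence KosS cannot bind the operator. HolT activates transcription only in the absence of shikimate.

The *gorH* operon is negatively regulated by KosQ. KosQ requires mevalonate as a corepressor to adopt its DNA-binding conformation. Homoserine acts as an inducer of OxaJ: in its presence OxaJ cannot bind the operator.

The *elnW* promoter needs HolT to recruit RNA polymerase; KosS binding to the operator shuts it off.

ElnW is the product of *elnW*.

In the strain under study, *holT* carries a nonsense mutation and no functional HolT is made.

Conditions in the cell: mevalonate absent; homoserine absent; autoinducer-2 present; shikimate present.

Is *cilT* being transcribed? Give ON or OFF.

OFF

HolT is non-functional in this strain, so it has no effect.
Autoinducer-2 is present, so KosS is inactive.
Required activator HolT is absent, so *elnW* is not transcribed.
So ElnW is not produced.
Mevalonate is absent, so KosQ is inactive.
With no repressor bound, *gorH* is transcribed.
So GorH is produced and active.
Homoserine is absent, so OxaJ is active.
With repressor GorH bound, *cilT* is not transcribed.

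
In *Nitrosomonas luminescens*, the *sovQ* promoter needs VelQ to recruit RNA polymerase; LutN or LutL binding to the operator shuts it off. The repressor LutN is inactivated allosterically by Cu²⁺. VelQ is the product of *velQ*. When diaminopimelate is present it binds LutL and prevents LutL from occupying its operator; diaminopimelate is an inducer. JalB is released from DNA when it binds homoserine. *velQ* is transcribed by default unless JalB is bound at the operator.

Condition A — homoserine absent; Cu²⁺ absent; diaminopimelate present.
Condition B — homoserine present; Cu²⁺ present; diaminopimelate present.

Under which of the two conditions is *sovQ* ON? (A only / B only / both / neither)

Condition A:
Homoserine is absent, so JalB is active.
With repressor JalB bound, *velQ* is not transcribed.
So VelQ is not produced.
Cu²⁺ is absent, so LutN is active.
Diaminopimelate is present, so LutL is inactive.
With repressor LutN bound, *sovQ* is not transcribed.
→ *sovQ* is OFF in A.
Condition B:
Homoserine is present, so JalB is inactive.
With no repressor bound, *velQ* is transcribed.
So VelQ is produced and active.
Cu²⁺ is present, so LutN is inactive.
Diaminopimelate is present, so LutL is inactive.
No repressor is bound and VelQ is active, so *sovQ* is transcribed.
→ *sovQ* is ON in B.

B only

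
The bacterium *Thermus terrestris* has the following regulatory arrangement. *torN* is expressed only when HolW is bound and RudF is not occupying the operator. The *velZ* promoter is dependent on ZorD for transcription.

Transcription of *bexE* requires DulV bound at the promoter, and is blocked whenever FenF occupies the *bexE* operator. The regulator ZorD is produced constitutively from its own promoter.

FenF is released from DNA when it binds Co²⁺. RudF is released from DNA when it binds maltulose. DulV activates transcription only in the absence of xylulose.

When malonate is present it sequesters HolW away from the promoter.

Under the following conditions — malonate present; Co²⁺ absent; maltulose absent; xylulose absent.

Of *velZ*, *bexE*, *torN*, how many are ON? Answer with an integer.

ZorD is produced constitutively and is active.
No repressor is bound and ZorD is active, so *velZ* is transcribed.
→ *velZ* is ON.
Xylulose is absent, so DulV is active.
Co²⁺ is absent, so FenF is active.
With repressor FenF bound, *bexE* is not transcribed.
→ *bexE* is OFF.
Maltulose is absent, so RudF is active.
Malonate is present, so HolW is inactive.
With repressor RudF bound, *torN* is not transcribed.
→ *torN* is OFF.
1 of the 3 genes is transcribed.

1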